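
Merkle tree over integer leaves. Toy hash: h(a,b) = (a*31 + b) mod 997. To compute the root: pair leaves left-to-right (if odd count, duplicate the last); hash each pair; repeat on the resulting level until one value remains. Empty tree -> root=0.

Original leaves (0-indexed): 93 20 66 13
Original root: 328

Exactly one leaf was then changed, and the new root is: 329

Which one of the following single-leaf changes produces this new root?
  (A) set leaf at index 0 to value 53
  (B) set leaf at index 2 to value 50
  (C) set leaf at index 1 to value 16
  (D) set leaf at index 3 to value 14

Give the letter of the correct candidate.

Answer: D

Derivation:
Original leaves: [93, 20, 66, 13]
Target new root: 329
Try each candidate change and compute the resulting root:
Candidate A: set leaf[0] = 53 -> leaves = [53, 20, 66, 13]
  L0: [53, 20, 66, 13]
  L1: h(53,20)=(53*31+20)%997=666 h(66,13)=(66*31+13)%997=65 -> [666, 65]
  L2: h(666,65)=(666*31+65)%997=771 -> [771]
  root = 771 != target 329
Candidate B: set leaf[2] = 50 -> leaves = [93, 20, 50, 13]
  L0: [93, 20, 50, 13]
  L1: h(93,20)=(93*31+20)%997=909 h(50,13)=(50*31+13)%997=566 -> [909, 566]
  L2: h(909,566)=(909*31+566)%997=829 -> [829]
  root = 829 != target 329
Candidate C: set leaf[1] = 16 -> leaves = [93, 16, 66, 13]
  L0: [93, 16, 66, 13]
  L1: h(93,16)=(93*31+16)%997=905 h(66,13)=(66*31+13)%997=65 -> [905, 65]
  L2: h(905,65)=(905*31+65)%997=204 -> [204]
  root = 204 != target 329
Candidate D: set leaf[3] = 14 -> leaves = [93, 20, 66, 14]
  L0: [93, 20, 66, 14]
  L1: h(93,20)=(93*31+20)%997=909 h(66,14)=(66*31+14)%997=66 -> [909, 66]
  L2: h(909,66)=(909*31+66)%997=329 -> [329]
  root = 329 == target 329  ** MATCH **
Candidate D produces the target root.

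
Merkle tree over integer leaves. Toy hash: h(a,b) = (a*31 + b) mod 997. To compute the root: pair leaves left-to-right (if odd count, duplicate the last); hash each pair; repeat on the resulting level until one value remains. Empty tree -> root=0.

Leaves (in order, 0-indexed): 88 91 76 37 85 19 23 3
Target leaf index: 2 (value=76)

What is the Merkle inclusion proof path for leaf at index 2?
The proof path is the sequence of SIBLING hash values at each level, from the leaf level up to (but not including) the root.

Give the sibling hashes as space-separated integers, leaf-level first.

L0 (leaves): [88, 91, 76, 37, 85, 19, 23, 3], target index=2
L1: h(88,91)=(88*31+91)%997=825 [pair 0] h(76,37)=(76*31+37)%997=399 [pair 1] h(85,19)=(85*31+19)%997=660 [pair 2] h(23,3)=(23*31+3)%997=716 [pair 3] -> [825, 399, 660, 716]
  Sibling for proof at L0: 37
L2: h(825,399)=(825*31+399)%997=52 [pair 0] h(660,716)=(660*31+716)%997=239 [pair 1] -> [52, 239]
  Sibling for proof at L1: 825
L3: h(52,239)=(52*31+239)%997=854 [pair 0] -> [854]
  Sibling for proof at L2: 239
Root: 854
Proof path (sibling hashes from leaf to root): [37, 825, 239]

Answer: 37 825 239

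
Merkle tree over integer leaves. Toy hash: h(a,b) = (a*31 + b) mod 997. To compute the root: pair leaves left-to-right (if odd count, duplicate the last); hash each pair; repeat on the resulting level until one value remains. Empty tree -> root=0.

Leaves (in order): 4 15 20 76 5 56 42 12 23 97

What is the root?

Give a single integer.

L0: [4, 15, 20, 76, 5, 56, 42, 12, 23, 97]
L1: h(4,15)=(4*31+15)%997=139 h(20,76)=(20*31+76)%997=696 h(5,56)=(5*31+56)%997=211 h(42,12)=(42*31+12)%997=317 h(23,97)=(23*31+97)%997=810 -> [139, 696, 211, 317, 810]
L2: h(139,696)=(139*31+696)%997=20 h(211,317)=(211*31+317)%997=876 h(810,810)=(810*31+810)%997=995 -> [20, 876, 995]
L3: h(20,876)=(20*31+876)%997=499 h(995,995)=(995*31+995)%997=933 -> [499, 933]
L4: h(499,933)=(499*31+933)%997=450 -> [450]

Answer: 450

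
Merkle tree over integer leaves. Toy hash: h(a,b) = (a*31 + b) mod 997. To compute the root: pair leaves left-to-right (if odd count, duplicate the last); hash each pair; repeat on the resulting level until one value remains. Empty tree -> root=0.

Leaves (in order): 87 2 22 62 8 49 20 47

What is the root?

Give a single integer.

Answer: 579

Derivation:
L0: [87, 2, 22, 62, 8, 49, 20, 47]
L1: h(87,2)=(87*31+2)%997=705 h(22,62)=(22*31+62)%997=744 h(8,49)=(8*31+49)%997=297 h(20,47)=(20*31+47)%997=667 -> [705, 744, 297, 667]
L2: h(705,744)=(705*31+744)%997=665 h(297,667)=(297*31+667)%997=901 -> [665, 901]
L3: h(665,901)=(665*31+901)%997=579 -> [579]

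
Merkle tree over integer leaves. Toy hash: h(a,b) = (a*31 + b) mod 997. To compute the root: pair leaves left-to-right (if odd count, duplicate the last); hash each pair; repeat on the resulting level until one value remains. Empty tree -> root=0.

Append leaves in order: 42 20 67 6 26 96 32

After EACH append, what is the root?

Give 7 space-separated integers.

After append 42 (leaves=[42]):
  L0: [42]
  root=42
After append 20 (leaves=[42, 20]):
  L0: [42, 20]
  L1: h(42,20)=(42*31+20)%997=325 -> [325]
  root=325
After append 67 (leaves=[42, 20, 67]):
  L0: [42, 20, 67]
  L1: h(42,20)=(42*31+20)%997=325 h(67,67)=(67*31+67)%997=150 -> [325, 150]
  L2: h(325,150)=(325*31+150)%997=255 -> [255]
  root=255
After append 6 (leaves=[42, 20, 67, 6]):
  L0: [42, 20, 67, 6]
  L1: h(42,20)=(42*31+20)%997=325 h(67,6)=(67*31+6)%997=89 -> [325, 89]
  L2: h(325,89)=(325*31+89)%997=194 -> [194]
  root=194
After append 26 (leaves=[42, 20, 67, 6, 26]):
  L0: [42, 20, 67, 6, 26]
  L1: h(42,20)=(42*31+20)%997=325 h(67,6)=(67*31+6)%997=89 h(26,26)=(26*31+26)%997=832 -> [325, 89, 832]
  L2: h(325,89)=(325*31+89)%997=194 h(832,832)=(832*31+832)%997=702 -> [194, 702]
  L3: h(194,702)=(194*31+702)%997=734 -> [734]
  root=734
After append 96 (leaves=[42, 20, 67, 6, 26, 96]):
  L0: [42, 20, 67, 6, 26, 96]
  L1: h(42,20)=(42*31+20)%997=325 h(67,6)=(67*31+6)%997=89 h(26,96)=(26*31+96)%997=902 -> [325, 89, 902]
  L2: h(325,89)=(325*31+89)%997=194 h(902,902)=(902*31+902)%997=948 -> [194, 948]
  L3: h(194,948)=(194*31+948)%997=980 -> [980]
  root=980
After append 32 (leaves=[42, 20, 67, 6, 26, 96, 32]):
  L0: [42, 20, 67, 6, 26, 96, 32]
  L1: h(42,20)=(42*31+20)%997=325 h(67,6)=(67*31+6)%997=89 h(26,96)=(26*31+96)%997=902 h(32,32)=(32*31+32)%997=27 -> [325, 89, 902, 27]
  L2: h(325,89)=(325*31+89)%997=194 h(902,27)=(902*31+27)%997=73 -> [194, 73]
  L3: h(194,73)=(194*31+73)%997=105 -> [105]
  root=105

Answer: 42 325 255 194 734 980 105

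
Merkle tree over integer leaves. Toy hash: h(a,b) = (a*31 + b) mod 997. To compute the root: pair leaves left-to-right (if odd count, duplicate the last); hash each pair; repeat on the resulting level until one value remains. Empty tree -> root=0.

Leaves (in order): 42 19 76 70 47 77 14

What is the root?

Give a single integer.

Answer: 877

Derivation:
L0: [42, 19, 76, 70, 47, 77, 14]
L1: h(42,19)=(42*31+19)%997=324 h(76,70)=(76*31+70)%997=432 h(47,77)=(47*31+77)%997=537 h(14,14)=(14*31+14)%997=448 -> [324, 432, 537, 448]
L2: h(324,432)=(324*31+432)%997=506 h(537,448)=(537*31+448)%997=146 -> [506, 146]
L3: h(506,146)=(506*31+146)%997=877 -> [877]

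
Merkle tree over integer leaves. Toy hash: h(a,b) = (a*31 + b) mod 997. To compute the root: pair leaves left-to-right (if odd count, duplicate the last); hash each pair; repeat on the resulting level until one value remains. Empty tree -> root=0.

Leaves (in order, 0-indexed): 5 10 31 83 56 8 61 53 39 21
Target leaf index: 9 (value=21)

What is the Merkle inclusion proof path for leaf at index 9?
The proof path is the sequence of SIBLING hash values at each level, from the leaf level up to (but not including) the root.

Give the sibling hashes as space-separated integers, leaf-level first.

L0 (leaves): [5, 10, 31, 83, 56, 8, 61, 53, 39, 21], target index=9
L1: h(5,10)=(5*31+10)%997=165 [pair 0] h(31,83)=(31*31+83)%997=47 [pair 1] h(56,8)=(56*31+8)%997=747 [pair 2] h(61,53)=(61*31+53)%997=947 [pair 3] h(39,21)=(39*31+21)%997=233 [pair 4] -> [165, 47, 747, 947, 233]
  Sibling for proof at L0: 39
L2: h(165,47)=(165*31+47)%997=177 [pair 0] h(747,947)=(747*31+947)%997=176 [pair 1] h(233,233)=(233*31+233)%997=477 [pair 2] -> [177, 176, 477]
  Sibling for proof at L1: 233
L3: h(177,176)=(177*31+176)%997=678 [pair 0] h(477,477)=(477*31+477)%997=309 [pair 1] -> [678, 309]
  Sibling for proof at L2: 477
L4: h(678,309)=(678*31+309)%997=390 [pair 0] -> [390]
  Sibling for proof at L3: 678
Root: 390
Proof path (sibling hashes from leaf to root): [39, 233, 477, 678]

Answer: 39 233 477 678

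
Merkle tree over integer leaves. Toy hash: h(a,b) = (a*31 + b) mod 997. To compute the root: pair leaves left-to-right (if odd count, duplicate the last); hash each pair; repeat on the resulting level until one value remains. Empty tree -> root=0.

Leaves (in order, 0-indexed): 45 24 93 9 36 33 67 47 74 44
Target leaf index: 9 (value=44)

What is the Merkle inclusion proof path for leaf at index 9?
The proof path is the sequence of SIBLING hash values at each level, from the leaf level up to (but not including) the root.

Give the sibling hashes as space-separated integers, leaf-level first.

L0 (leaves): [45, 24, 93, 9, 36, 33, 67, 47, 74, 44], target index=9
L1: h(45,24)=(45*31+24)%997=422 [pair 0] h(93,9)=(93*31+9)%997=898 [pair 1] h(36,33)=(36*31+33)%997=152 [pair 2] h(67,47)=(67*31+47)%997=130 [pair 3] h(74,44)=(74*31+44)%997=344 [pair 4] -> [422, 898, 152, 130, 344]
  Sibling for proof at L0: 74
L2: h(422,898)=(422*31+898)%997=22 [pair 0] h(152,130)=(152*31+130)%997=854 [pair 1] h(344,344)=(344*31+344)%997=41 [pair 2] -> [22, 854, 41]
  Sibling for proof at L1: 344
L3: h(22,854)=(22*31+854)%997=539 [pair 0] h(41,41)=(41*31+41)%997=315 [pair 1] -> [539, 315]
  Sibling for proof at L2: 41
L4: h(539,315)=(539*31+315)%997=75 [pair 0] -> [75]
  Sibling for proof at L3: 539
Root: 75
Proof path (sibling hashes from leaf to root): [74, 344, 41, 539]

Answer: 74 344 41 539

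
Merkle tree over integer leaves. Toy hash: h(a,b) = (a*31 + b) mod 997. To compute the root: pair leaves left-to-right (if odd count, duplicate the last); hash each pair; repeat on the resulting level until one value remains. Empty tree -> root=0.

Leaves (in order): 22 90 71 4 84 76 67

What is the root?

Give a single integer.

L0: [22, 90, 71, 4, 84, 76, 67]
L1: h(22,90)=(22*31+90)%997=772 h(71,4)=(71*31+4)%997=211 h(84,76)=(84*31+76)%997=686 h(67,67)=(67*31+67)%997=150 -> [772, 211, 686, 150]
L2: h(772,211)=(772*31+211)%997=215 h(686,150)=(686*31+150)%997=479 -> [215, 479]
L3: h(215,479)=(215*31+479)%997=165 -> [165]

Answer: 165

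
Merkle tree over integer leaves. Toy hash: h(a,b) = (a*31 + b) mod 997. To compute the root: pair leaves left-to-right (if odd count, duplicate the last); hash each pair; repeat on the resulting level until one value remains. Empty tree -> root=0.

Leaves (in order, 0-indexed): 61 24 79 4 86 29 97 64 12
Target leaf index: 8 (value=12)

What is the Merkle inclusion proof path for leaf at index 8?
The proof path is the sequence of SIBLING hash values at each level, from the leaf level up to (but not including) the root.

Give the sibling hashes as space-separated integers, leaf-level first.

Answer: 12 384 324 1

Derivation:
L0 (leaves): [61, 24, 79, 4, 86, 29, 97, 64, 12], target index=8
L1: h(61,24)=(61*31+24)%997=918 [pair 0] h(79,4)=(79*31+4)%997=459 [pair 1] h(86,29)=(86*31+29)%997=701 [pair 2] h(97,64)=(97*31+64)%997=80 [pair 3] h(12,12)=(12*31+12)%997=384 [pair 4] -> [918, 459, 701, 80, 384]
  Sibling for proof at L0: 12
L2: h(918,459)=(918*31+459)%997=4 [pair 0] h(701,80)=(701*31+80)%997=874 [pair 1] h(384,384)=(384*31+384)%997=324 [pair 2] -> [4, 874, 324]
  Sibling for proof at L1: 384
L3: h(4,874)=(4*31+874)%997=1 [pair 0] h(324,324)=(324*31+324)%997=398 [pair 1] -> [1, 398]
  Sibling for proof at L2: 324
L4: h(1,398)=(1*31+398)%997=429 [pair 0] -> [429]
  Sibling for proof at L3: 1
Root: 429
Proof path (sibling hashes from leaf to root): [12, 384, 324, 1]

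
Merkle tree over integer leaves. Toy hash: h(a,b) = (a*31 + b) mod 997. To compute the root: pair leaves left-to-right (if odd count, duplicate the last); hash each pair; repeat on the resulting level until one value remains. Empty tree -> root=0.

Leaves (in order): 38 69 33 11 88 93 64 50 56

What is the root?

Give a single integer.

Answer: 734

Derivation:
L0: [38, 69, 33, 11, 88, 93, 64, 50, 56]
L1: h(38,69)=(38*31+69)%997=250 h(33,11)=(33*31+11)%997=37 h(88,93)=(88*31+93)%997=827 h(64,50)=(64*31+50)%997=40 h(56,56)=(56*31+56)%997=795 -> [250, 37, 827, 40, 795]
L2: h(250,37)=(250*31+37)%997=808 h(827,40)=(827*31+40)%997=752 h(795,795)=(795*31+795)%997=515 -> [808, 752, 515]
L3: h(808,752)=(808*31+752)%997=875 h(515,515)=(515*31+515)%997=528 -> [875, 528]
L4: h(875,528)=(875*31+528)%997=734 -> [734]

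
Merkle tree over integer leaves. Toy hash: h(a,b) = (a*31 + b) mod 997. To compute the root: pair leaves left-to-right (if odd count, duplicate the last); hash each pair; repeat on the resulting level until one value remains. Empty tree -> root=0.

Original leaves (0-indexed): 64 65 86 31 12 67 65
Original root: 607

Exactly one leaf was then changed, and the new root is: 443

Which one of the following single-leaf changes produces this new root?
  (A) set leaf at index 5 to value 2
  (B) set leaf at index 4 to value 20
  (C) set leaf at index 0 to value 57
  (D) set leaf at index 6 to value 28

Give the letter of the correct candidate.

Original leaves: [64, 65, 86, 31, 12, 67, 65]
Target new root: 443
Try each candidate change and compute the resulting root:
Candidate A: set leaf[5] = 2 -> leaves = [64, 65, 86, 31, 12, 2, 65]
  L0: [64, 65, 86, 31, 12, 2, 65]
  L1: h(64,65)=(64*31+65)%997=55 h(86,31)=(86*31+31)%997=703 h(12,2)=(12*31+2)%997=374 h(65,65)=(65*31+65)%997=86 -> [55, 703, 374, 86]
  L2: h(55,703)=(55*31+703)%997=414 h(374,86)=(374*31+86)%997=713 -> [414, 713]
  L3: h(414,713)=(414*31+713)%997=586 -> [586]
  root = 586 != target 443
Candidate B: set leaf[4] = 20 -> leaves = [64, 65, 86, 31, 20, 67, 65]
  L0: [64, 65, 86, 31, 20, 67, 65]
  L1: h(64,65)=(64*31+65)%997=55 h(86,31)=(86*31+31)%997=703 h(20,67)=(20*31+67)%997=687 h(65,65)=(65*31+65)%997=86 -> [55, 703, 687, 86]
  L2: h(55,703)=(55*31+703)%997=414 h(687,86)=(687*31+86)%997=446 -> [414, 446]
  L3: h(414,446)=(414*31+446)%997=319 -> [319]
  root = 319 != target 443
Candidate C: set leaf[0] = 57 -> leaves = [57, 65, 86, 31, 12, 67, 65]
  L0: [57, 65, 86, 31, 12, 67, 65]
  L1: h(57,65)=(57*31+65)%997=835 h(86,31)=(86*31+31)%997=703 h(12,67)=(12*31+67)%997=439 h(65,65)=(65*31+65)%997=86 -> [835, 703, 439, 86]
  L2: h(835,703)=(835*31+703)%997=666 h(439,86)=(439*31+86)%997=734 -> [666, 734]
  L3: h(666,734)=(666*31+734)%997=443 -> [443]
  root = 443 == target 443  ** MATCH **
Candidate D: set leaf[6] = 28 -> leaves = [64, 65, 86, 31, 12, 67, 28]
  L0: [64, 65, 86, 31, 12, 67, 28]
  L1: h(64,65)=(64*31+65)%997=55 h(86,31)=(86*31+31)%997=703 h(12,67)=(12*31+67)%997=439 h(28,28)=(28*31+28)%997=896 -> [55, 703, 439, 896]
  L2: h(55,703)=(55*31+703)%997=414 h(439,896)=(439*31+896)%997=547 -> [414, 547]
  L3: h(414,547)=(414*31+547)%997=420 -> [420]
  root = 420 != target 443
Candidate C produces the target root.

Answer: C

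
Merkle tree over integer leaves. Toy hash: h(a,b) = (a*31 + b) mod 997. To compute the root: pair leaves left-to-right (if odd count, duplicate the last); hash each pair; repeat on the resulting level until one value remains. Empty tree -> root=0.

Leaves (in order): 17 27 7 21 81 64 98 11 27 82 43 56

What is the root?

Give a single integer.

L0: [17, 27, 7, 21, 81, 64, 98, 11, 27, 82, 43, 56]
L1: h(17,27)=(17*31+27)%997=554 h(7,21)=(7*31+21)%997=238 h(81,64)=(81*31+64)%997=581 h(98,11)=(98*31+11)%997=58 h(27,82)=(27*31+82)%997=919 h(43,56)=(43*31+56)%997=392 -> [554, 238, 581, 58, 919, 392]
L2: h(554,238)=(554*31+238)%997=463 h(581,58)=(581*31+58)%997=123 h(919,392)=(919*31+392)%997=965 -> [463, 123, 965]
L3: h(463,123)=(463*31+123)%997=518 h(965,965)=(965*31+965)%997=970 -> [518, 970]
L4: h(518,970)=(518*31+970)%997=79 -> [79]

Answer: 79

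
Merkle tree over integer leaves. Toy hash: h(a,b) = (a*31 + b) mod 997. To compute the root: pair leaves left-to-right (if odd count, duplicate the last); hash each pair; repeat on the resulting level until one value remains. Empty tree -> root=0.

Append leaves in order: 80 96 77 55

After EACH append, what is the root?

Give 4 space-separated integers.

After append 80 (leaves=[80]):
  L0: [80]
  root=80
After append 96 (leaves=[80, 96]):
  L0: [80, 96]
  L1: h(80,96)=(80*31+96)%997=582 -> [582]
  root=582
After append 77 (leaves=[80, 96, 77]):
  L0: [80, 96, 77]
  L1: h(80,96)=(80*31+96)%997=582 h(77,77)=(77*31+77)%997=470 -> [582, 470]
  L2: h(582,470)=(582*31+470)%997=566 -> [566]
  root=566
After append 55 (leaves=[80, 96, 77, 55]):
  L0: [80, 96, 77, 55]
  L1: h(80,96)=(80*31+96)%997=582 h(77,55)=(77*31+55)%997=448 -> [582, 448]
  L2: h(582,448)=(582*31+448)%997=544 -> [544]
  root=544

Answer: 80 582 566 544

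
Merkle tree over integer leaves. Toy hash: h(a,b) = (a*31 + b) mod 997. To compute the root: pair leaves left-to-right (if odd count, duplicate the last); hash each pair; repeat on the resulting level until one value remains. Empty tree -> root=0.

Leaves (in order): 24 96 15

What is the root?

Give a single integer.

Answer: 598

Derivation:
L0: [24, 96, 15]
L1: h(24,96)=(24*31+96)%997=840 h(15,15)=(15*31+15)%997=480 -> [840, 480]
L2: h(840,480)=(840*31+480)%997=598 -> [598]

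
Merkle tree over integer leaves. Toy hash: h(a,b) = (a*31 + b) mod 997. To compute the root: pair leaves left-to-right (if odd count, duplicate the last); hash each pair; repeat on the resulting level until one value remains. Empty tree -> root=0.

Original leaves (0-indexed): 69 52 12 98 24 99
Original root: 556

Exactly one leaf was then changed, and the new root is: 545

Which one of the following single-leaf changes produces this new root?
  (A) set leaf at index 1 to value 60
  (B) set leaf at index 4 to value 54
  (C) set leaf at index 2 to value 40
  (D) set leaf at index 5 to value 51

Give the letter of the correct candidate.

Original leaves: [69, 52, 12, 98, 24, 99]
Target new root: 545
Try each candidate change and compute the resulting root:
Candidate A: set leaf[1] = 60 -> leaves = [69, 60, 12, 98, 24, 99]
  L0: [69, 60, 12, 98, 24, 99]
  L1: h(69,60)=(69*31+60)%997=205 h(12,98)=(12*31+98)%997=470 h(24,99)=(24*31+99)%997=843 -> [205, 470, 843]
  L2: h(205,470)=(205*31+470)%997=843 h(843,843)=(843*31+843)%997=57 -> [843, 57]
  L3: h(843,57)=(843*31+57)%997=268 -> [268]
  root = 268 != target 545
Candidate B: set leaf[4] = 54 -> leaves = [69, 52, 12, 98, 54, 99]
  L0: [69, 52, 12, 98, 54, 99]
  L1: h(69,52)=(69*31+52)%997=197 h(12,98)=(12*31+98)%997=470 h(54,99)=(54*31+99)%997=776 -> [197, 470, 776]
  L2: h(197,470)=(197*31+470)%997=595 h(776,776)=(776*31+776)%997=904 -> [595, 904]
  L3: h(595,904)=(595*31+904)%997=406 -> [406]
  root = 406 != target 545
Candidate C: set leaf[2] = 40 -> leaves = [69, 52, 40, 98, 24, 99]
  L0: [69, 52, 40, 98, 24, 99]
  L1: h(69,52)=(69*31+52)%997=197 h(40,98)=(40*31+98)%997=341 h(24,99)=(24*31+99)%997=843 -> [197, 341, 843]
  L2: h(197,341)=(197*31+341)%997=466 h(843,843)=(843*31+843)%997=57 -> [466, 57]
  L3: h(466,57)=(466*31+57)%997=545 -> [545]
  root = 545 == target 545  ** MATCH **
Candidate D: set leaf[5] = 51 -> leaves = [69, 52, 12, 98, 24, 51]
  L0: [69, 52, 12, 98, 24, 51]
  L1: h(69,52)=(69*31+52)%997=197 h(12,98)=(12*31+98)%997=470 h(24,51)=(24*31+51)%997=795 -> [197, 470, 795]
  L2: h(197,470)=(197*31+470)%997=595 h(795,795)=(795*31+795)%997=515 -> [595, 515]
  L3: h(595,515)=(595*31+515)%997=17 -> [17]
  root = 17 != target 545
Candidate C produces the target root.

Answer: C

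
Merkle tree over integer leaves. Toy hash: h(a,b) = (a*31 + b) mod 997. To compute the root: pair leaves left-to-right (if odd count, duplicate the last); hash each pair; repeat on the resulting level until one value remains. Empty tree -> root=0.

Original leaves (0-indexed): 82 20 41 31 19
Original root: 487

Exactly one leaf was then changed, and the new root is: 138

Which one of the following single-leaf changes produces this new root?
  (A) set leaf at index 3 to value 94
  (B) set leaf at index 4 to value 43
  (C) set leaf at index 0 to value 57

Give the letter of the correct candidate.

Answer: B

Derivation:
Original leaves: [82, 20, 41, 31, 19]
Target new root: 138
Try each candidate change and compute the resulting root:
Candidate A: set leaf[3] = 94 -> leaves = [82, 20, 41, 94, 19]
  L0: [82, 20, 41, 94, 19]
  L1: h(82,20)=(82*31+20)%997=568 h(41,94)=(41*31+94)%997=368 h(19,19)=(19*31+19)%997=608 -> [568, 368, 608]
  L2: h(568,368)=(568*31+368)%997=30 h(608,608)=(608*31+608)%997=513 -> [30, 513]
  L3: h(30,513)=(30*31+513)%997=446 -> [446]
  root = 446 != target 138
Candidate B: set leaf[4] = 43 -> leaves = [82, 20, 41, 31, 43]
  L0: [82, 20, 41, 31, 43]
  L1: h(82,20)=(82*31+20)%997=568 h(41,31)=(41*31+31)%997=305 h(43,43)=(43*31+43)%997=379 -> [568, 305, 379]
  L2: h(568,305)=(568*31+305)%997=964 h(379,379)=(379*31+379)%997=164 -> [964, 164]
  L3: h(964,164)=(964*31+164)%997=138 -> [138]
  root = 138 == target 138  ** MATCH **
Candidate C: set leaf[0] = 57 -> leaves = [57, 20, 41, 31, 19]
  L0: [57, 20, 41, 31, 19]
  L1: h(57,20)=(57*31+20)%997=790 h(41,31)=(41*31+31)%997=305 h(19,19)=(19*31+19)%997=608 -> [790, 305, 608]
  L2: h(790,305)=(790*31+305)%997=867 h(608,608)=(608*31+608)%997=513 -> [867, 513]
  L3: h(867,513)=(867*31+513)%997=471 -> [471]
  root = 471 != target 138
Candidate B produces the target root.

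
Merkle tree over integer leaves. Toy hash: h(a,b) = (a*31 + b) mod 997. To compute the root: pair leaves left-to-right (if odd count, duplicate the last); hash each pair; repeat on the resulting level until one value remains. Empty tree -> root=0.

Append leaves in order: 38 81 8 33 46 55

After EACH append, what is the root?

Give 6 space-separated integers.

Answer: 38 262 402 427 521 809

Derivation:
After append 38 (leaves=[38]):
  L0: [38]
  root=38
After append 81 (leaves=[38, 81]):
  L0: [38, 81]
  L1: h(38,81)=(38*31+81)%997=262 -> [262]
  root=262
After append 8 (leaves=[38, 81, 8]):
  L0: [38, 81, 8]
  L1: h(38,81)=(38*31+81)%997=262 h(8,8)=(8*31+8)%997=256 -> [262, 256]
  L2: h(262,256)=(262*31+256)%997=402 -> [402]
  root=402
After append 33 (leaves=[38, 81, 8, 33]):
  L0: [38, 81, 8, 33]
  L1: h(38,81)=(38*31+81)%997=262 h(8,33)=(8*31+33)%997=281 -> [262, 281]
  L2: h(262,281)=(262*31+281)%997=427 -> [427]
  root=427
After append 46 (leaves=[38, 81, 8, 33, 46]):
  L0: [38, 81, 8, 33, 46]
  L1: h(38,81)=(38*31+81)%997=262 h(8,33)=(8*31+33)%997=281 h(46,46)=(46*31+46)%997=475 -> [262, 281, 475]
  L2: h(262,281)=(262*31+281)%997=427 h(475,475)=(475*31+475)%997=245 -> [427, 245]
  L3: h(427,245)=(427*31+245)%997=521 -> [521]
  root=521
After append 55 (leaves=[38, 81, 8, 33, 46, 55]):
  L0: [38, 81, 8, 33, 46, 55]
  L1: h(38,81)=(38*31+81)%997=262 h(8,33)=(8*31+33)%997=281 h(46,55)=(46*31+55)%997=484 -> [262, 281, 484]
  L2: h(262,281)=(262*31+281)%997=427 h(484,484)=(484*31+484)%997=533 -> [427, 533]
  L3: h(427,533)=(427*31+533)%997=809 -> [809]
  root=809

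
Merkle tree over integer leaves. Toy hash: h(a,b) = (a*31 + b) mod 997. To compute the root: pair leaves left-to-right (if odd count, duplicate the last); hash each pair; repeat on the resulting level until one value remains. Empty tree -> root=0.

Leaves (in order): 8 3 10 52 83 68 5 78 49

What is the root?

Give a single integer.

Answer: 315

Derivation:
L0: [8, 3, 10, 52, 83, 68, 5, 78, 49]
L1: h(8,3)=(8*31+3)%997=251 h(10,52)=(10*31+52)%997=362 h(83,68)=(83*31+68)%997=647 h(5,78)=(5*31+78)%997=233 h(49,49)=(49*31+49)%997=571 -> [251, 362, 647, 233, 571]
L2: h(251,362)=(251*31+362)%997=167 h(647,233)=(647*31+233)%997=350 h(571,571)=(571*31+571)%997=326 -> [167, 350, 326]
L3: h(167,350)=(167*31+350)%997=542 h(326,326)=(326*31+326)%997=462 -> [542, 462]
L4: h(542,462)=(542*31+462)%997=315 -> [315]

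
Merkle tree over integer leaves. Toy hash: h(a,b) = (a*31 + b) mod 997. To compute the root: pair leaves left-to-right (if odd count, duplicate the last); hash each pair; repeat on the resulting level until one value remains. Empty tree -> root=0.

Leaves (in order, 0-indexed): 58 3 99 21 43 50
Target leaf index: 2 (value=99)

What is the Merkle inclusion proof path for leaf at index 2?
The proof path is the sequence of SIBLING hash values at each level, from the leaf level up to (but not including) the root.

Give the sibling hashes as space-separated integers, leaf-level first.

Answer: 21 804 388

Derivation:
L0 (leaves): [58, 3, 99, 21, 43, 50], target index=2
L1: h(58,3)=(58*31+3)%997=804 [pair 0] h(99,21)=(99*31+21)%997=99 [pair 1] h(43,50)=(43*31+50)%997=386 [pair 2] -> [804, 99, 386]
  Sibling for proof at L0: 21
L2: h(804,99)=(804*31+99)%997=98 [pair 0] h(386,386)=(386*31+386)%997=388 [pair 1] -> [98, 388]
  Sibling for proof at L1: 804
L3: h(98,388)=(98*31+388)%997=435 [pair 0] -> [435]
  Sibling for proof at L2: 388
Root: 435
Proof path (sibling hashes from leaf to root): [21, 804, 388]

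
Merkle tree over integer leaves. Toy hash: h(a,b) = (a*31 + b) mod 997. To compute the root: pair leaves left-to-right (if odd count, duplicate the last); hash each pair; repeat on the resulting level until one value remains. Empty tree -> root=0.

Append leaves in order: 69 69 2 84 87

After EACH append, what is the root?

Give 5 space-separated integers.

After append 69 (leaves=[69]):
  L0: [69]
  root=69
After append 69 (leaves=[69, 69]):
  L0: [69, 69]
  L1: h(69,69)=(69*31+69)%997=214 -> [214]
  root=214
After append 2 (leaves=[69, 69, 2]):
  L0: [69, 69, 2]
  L1: h(69,69)=(69*31+69)%997=214 h(2,2)=(2*31+2)%997=64 -> [214, 64]
  L2: h(214,64)=(214*31+64)%997=716 -> [716]
  root=716
After append 84 (leaves=[69, 69, 2, 84]):
  L0: [69, 69, 2, 84]
  L1: h(69,69)=(69*31+69)%997=214 h(2,84)=(2*31+84)%997=146 -> [214, 146]
  L2: h(214,146)=(214*31+146)%997=798 -> [798]
  root=798
After append 87 (leaves=[69, 69, 2, 84, 87]):
  L0: [69, 69, 2, 84, 87]
  L1: h(69,69)=(69*31+69)%997=214 h(2,84)=(2*31+84)%997=146 h(87,87)=(87*31+87)%997=790 -> [214, 146, 790]
  L2: h(214,146)=(214*31+146)%997=798 h(790,790)=(790*31+790)%997=355 -> [798, 355]
  L3: h(798,355)=(798*31+355)%997=168 -> [168]
  root=168

Answer: 69 214 716 798 168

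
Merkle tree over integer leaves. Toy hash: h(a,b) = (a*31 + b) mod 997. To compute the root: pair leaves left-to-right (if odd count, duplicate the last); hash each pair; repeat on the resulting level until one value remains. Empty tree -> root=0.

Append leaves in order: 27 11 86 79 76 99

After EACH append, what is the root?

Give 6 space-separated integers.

Answer: 27 848 127 120 787 526

Derivation:
After append 27 (leaves=[27]):
  L0: [27]
  root=27
After append 11 (leaves=[27, 11]):
  L0: [27, 11]
  L1: h(27,11)=(27*31+11)%997=848 -> [848]
  root=848
After append 86 (leaves=[27, 11, 86]):
  L0: [27, 11, 86]
  L1: h(27,11)=(27*31+11)%997=848 h(86,86)=(86*31+86)%997=758 -> [848, 758]
  L2: h(848,758)=(848*31+758)%997=127 -> [127]
  root=127
After append 79 (leaves=[27, 11, 86, 79]):
  L0: [27, 11, 86, 79]
  L1: h(27,11)=(27*31+11)%997=848 h(86,79)=(86*31+79)%997=751 -> [848, 751]
  L2: h(848,751)=(848*31+751)%997=120 -> [120]
  root=120
After append 76 (leaves=[27, 11, 86, 79, 76]):
  L0: [27, 11, 86, 79, 76]
  L1: h(27,11)=(27*31+11)%997=848 h(86,79)=(86*31+79)%997=751 h(76,76)=(76*31+76)%997=438 -> [848, 751, 438]
  L2: h(848,751)=(848*31+751)%997=120 h(438,438)=(438*31+438)%997=58 -> [120, 58]
  L3: h(120,58)=(120*31+58)%997=787 -> [787]
  root=787
After append 99 (leaves=[27, 11, 86, 79, 76, 99]):
  L0: [27, 11, 86, 79, 76, 99]
  L1: h(27,11)=(27*31+11)%997=848 h(86,79)=(86*31+79)%997=751 h(76,99)=(76*31+99)%997=461 -> [848, 751, 461]
  L2: h(848,751)=(848*31+751)%997=120 h(461,461)=(461*31+461)%997=794 -> [120, 794]
  L3: h(120,794)=(120*31+794)%997=526 -> [526]
  root=526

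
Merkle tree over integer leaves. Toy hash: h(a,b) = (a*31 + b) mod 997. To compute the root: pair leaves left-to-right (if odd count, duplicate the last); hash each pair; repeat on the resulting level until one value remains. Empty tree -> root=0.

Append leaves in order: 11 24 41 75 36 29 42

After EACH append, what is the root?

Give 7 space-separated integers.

After append 11 (leaves=[11]):
  L0: [11]
  root=11
After append 24 (leaves=[11, 24]):
  L0: [11, 24]
  L1: h(11,24)=(11*31+24)%997=365 -> [365]
  root=365
After append 41 (leaves=[11, 24, 41]):
  L0: [11, 24, 41]
  L1: h(11,24)=(11*31+24)%997=365 h(41,41)=(41*31+41)%997=315 -> [365, 315]
  L2: h(365,315)=(365*31+315)%997=663 -> [663]
  root=663
After append 75 (leaves=[11, 24, 41, 75]):
  L0: [11, 24, 41, 75]
  L1: h(11,24)=(11*31+24)%997=365 h(41,75)=(41*31+75)%997=349 -> [365, 349]
  L2: h(365,349)=(365*31+349)%997=697 -> [697]
  root=697
After append 36 (leaves=[11, 24, 41, 75, 36]):
  L0: [11, 24, 41, 75, 36]
  L1: h(11,24)=(11*31+24)%997=365 h(41,75)=(41*31+75)%997=349 h(36,36)=(36*31+36)%997=155 -> [365, 349, 155]
  L2: h(365,349)=(365*31+349)%997=697 h(155,155)=(155*31+155)%997=972 -> [697, 972]
  L3: h(697,972)=(697*31+972)%997=645 -> [645]
  root=645
After append 29 (leaves=[11, 24, 41, 75, 36, 29]):
  L0: [11, 24, 41, 75, 36, 29]
  L1: h(11,24)=(11*31+24)%997=365 h(41,75)=(41*31+75)%997=349 h(36,29)=(36*31+29)%997=148 -> [365, 349, 148]
  L2: h(365,349)=(365*31+349)%997=697 h(148,148)=(148*31+148)%997=748 -> [697, 748]
  L3: h(697,748)=(697*31+748)%997=421 -> [421]
  root=421
After append 42 (leaves=[11, 24, 41, 75, 36, 29, 42]):
  L0: [11, 24, 41, 75, 36, 29, 42]
  L1: h(11,24)=(11*31+24)%997=365 h(41,75)=(41*31+75)%997=349 h(36,29)=(36*31+29)%997=148 h(42,42)=(42*31+42)%997=347 -> [365, 349, 148, 347]
  L2: h(365,349)=(365*31+349)%997=697 h(148,347)=(148*31+347)%997=947 -> [697, 947]
  L3: h(697,947)=(697*31+947)%997=620 -> [620]
  root=620

Answer: 11 365 663 697 645 421 620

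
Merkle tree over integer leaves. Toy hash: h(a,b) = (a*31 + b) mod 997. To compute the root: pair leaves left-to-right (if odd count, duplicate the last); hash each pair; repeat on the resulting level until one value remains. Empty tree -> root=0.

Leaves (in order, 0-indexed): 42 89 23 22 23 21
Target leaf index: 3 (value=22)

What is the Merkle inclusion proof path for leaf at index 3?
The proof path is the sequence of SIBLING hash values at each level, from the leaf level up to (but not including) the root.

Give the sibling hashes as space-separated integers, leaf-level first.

Answer: 23 394 557

Derivation:
L0 (leaves): [42, 89, 23, 22, 23, 21], target index=3
L1: h(42,89)=(42*31+89)%997=394 [pair 0] h(23,22)=(23*31+22)%997=735 [pair 1] h(23,21)=(23*31+21)%997=734 [pair 2] -> [394, 735, 734]
  Sibling for proof at L0: 23
L2: h(394,735)=(394*31+735)%997=985 [pair 0] h(734,734)=(734*31+734)%997=557 [pair 1] -> [985, 557]
  Sibling for proof at L1: 394
L3: h(985,557)=(985*31+557)%997=185 [pair 0] -> [185]
  Sibling for proof at L2: 557
Root: 185
Proof path (sibling hashes from leaf to root): [23, 394, 557]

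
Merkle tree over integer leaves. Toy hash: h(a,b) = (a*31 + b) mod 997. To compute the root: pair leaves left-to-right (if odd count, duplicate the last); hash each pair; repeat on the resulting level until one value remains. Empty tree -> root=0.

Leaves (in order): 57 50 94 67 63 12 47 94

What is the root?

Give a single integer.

L0: [57, 50, 94, 67, 63, 12, 47, 94]
L1: h(57,50)=(57*31+50)%997=820 h(94,67)=(94*31+67)%997=987 h(63,12)=(63*31+12)%997=968 h(47,94)=(47*31+94)%997=554 -> [820, 987, 968, 554]
L2: h(820,987)=(820*31+987)%997=485 h(968,554)=(968*31+554)%997=652 -> [485, 652]
L3: h(485,652)=(485*31+652)%997=732 -> [732]

Answer: 732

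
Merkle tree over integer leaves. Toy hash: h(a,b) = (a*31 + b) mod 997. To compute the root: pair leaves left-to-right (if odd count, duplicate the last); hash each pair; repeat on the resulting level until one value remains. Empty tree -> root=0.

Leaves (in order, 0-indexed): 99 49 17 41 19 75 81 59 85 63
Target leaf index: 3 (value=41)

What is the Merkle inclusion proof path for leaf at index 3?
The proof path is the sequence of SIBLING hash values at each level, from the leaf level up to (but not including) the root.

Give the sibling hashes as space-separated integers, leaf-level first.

L0 (leaves): [99, 49, 17, 41, 19, 75, 81, 59, 85, 63], target index=3
L1: h(99,49)=(99*31+49)%997=127 [pair 0] h(17,41)=(17*31+41)%997=568 [pair 1] h(19,75)=(19*31+75)%997=664 [pair 2] h(81,59)=(81*31+59)%997=576 [pair 3] h(85,63)=(85*31+63)%997=704 [pair 4] -> [127, 568, 664, 576, 704]
  Sibling for proof at L0: 17
L2: h(127,568)=(127*31+568)%997=517 [pair 0] h(664,576)=(664*31+576)%997=223 [pair 1] h(704,704)=(704*31+704)%997=594 [pair 2] -> [517, 223, 594]
  Sibling for proof at L1: 127
L3: h(517,223)=(517*31+223)%997=298 [pair 0] h(594,594)=(594*31+594)%997=65 [pair 1] -> [298, 65]
  Sibling for proof at L2: 223
L4: h(298,65)=(298*31+65)%997=330 [pair 0] -> [330]
  Sibling for proof at L3: 65
Root: 330
Proof path (sibling hashes from leaf to root): [17, 127, 223, 65]

Answer: 17 127 223 65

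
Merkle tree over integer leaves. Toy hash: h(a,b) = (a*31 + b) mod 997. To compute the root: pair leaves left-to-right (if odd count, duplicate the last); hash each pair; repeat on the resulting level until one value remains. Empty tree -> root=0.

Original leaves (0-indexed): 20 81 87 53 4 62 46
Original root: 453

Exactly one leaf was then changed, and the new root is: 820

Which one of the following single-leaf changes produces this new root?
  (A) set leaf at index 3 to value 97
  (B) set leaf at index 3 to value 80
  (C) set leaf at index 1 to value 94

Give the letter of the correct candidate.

Original leaves: [20, 81, 87, 53, 4, 62, 46]
Target new root: 820
Try each candidate change and compute the resulting root:
Candidate A: set leaf[3] = 97 -> leaves = [20, 81, 87, 97, 4, 62, 46]
  L0: [20, 81, 87, 97, 4, 62, 46]
  L1: h(20,81)=(20*31+81)%997=701 h(87,97)=(87*31+97)%997=800 h(4,62)=(4*31+62)%997=186 h(46,46)=(46*31+46)%997=475 -> [701, 800, 186, 475]
  L2: h(701,800)=(701*31+800)%997=597 h(186,475)=(186*31+475)%997=259 -> [597, 259]
  L3: h(597,259)=(597*31+259)%997=820 -> [820]
  root = 820 == target 820  ** MATCH **
Candidate B: set leaf[3] = 80 -> leaves = [20, 81, 87, 80, 4, 62, 46]
  L0: [20, 81, 87, 80, 4, 62, 46]
  L1: h(20,81)=(20*31+81)%997=701 h(87,80)=(87*31+80)%997=783 h(4,62)=(4*31+62)%997=186 h(46,46)=(46*31+46)%997=475 -> [701, 783, 186, 475]
  L2: h(701,783)=(701*31+783)%997=580 h(186,475)=(186*31+475)%997=259 -> [580, 259]
  L3: h(580,259)=(580*31+259)%997=293 -> [293]
  root = 293 != target 820
Candidate C: set leaf[1] = 94 -> leaves = [20, 94, 87, 53, 4, 62, 46]
  L0: [20, 94, 87, 53, 4, 62, 46]
  L1: h(20,94)=(20*31+94)%997=714 h(87,53)=(87*31+53)%997=756 h(4,62)=(4*31+62)%997=186 h(46,46)=(46*31+46)%997=475 -> [714, 756, 186, 475]
  L2: h(714,756)=(714*31+756)%997=956 h(186,475)=(186*31+475)%997=259 -> [956, 259]
  L3: h(956,259)=(956*31+259)%997=982 -> [982]
  root = 982 != target 820
Candidate A produces the target root.

Answer: A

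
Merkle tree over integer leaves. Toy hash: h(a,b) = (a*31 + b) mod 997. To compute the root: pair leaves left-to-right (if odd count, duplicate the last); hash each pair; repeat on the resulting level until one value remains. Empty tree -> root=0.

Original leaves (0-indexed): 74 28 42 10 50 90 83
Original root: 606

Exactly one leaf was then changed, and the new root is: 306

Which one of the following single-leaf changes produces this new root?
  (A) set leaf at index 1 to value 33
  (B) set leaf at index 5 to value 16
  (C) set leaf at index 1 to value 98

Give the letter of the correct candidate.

Answer: B

Derivation:
Original leaves: [74, 28, 42, 10, 50, 90, 83]
Target new root: 306
Try each candidate change and compute the resulting root:
Candidate A: set leaf[1] = 33 -> leaves = [74, 33, 42, 10, 50, 90, 83]
  L0: [74, 33, 42, 10, 50, 90, 83]
  L1: h(74,33)=(74*31+33)%997=333 h(42,10)=(42*31+10)%997=315 h(50,90)=(50*31+90)%997=643 h(83,83)=(83*31+83)%997=662 -> [333, 315, 643, 662]
  L2: h(333,315)=(333*31+315)%997=668 h(643,662)=(643*31+662)%997=655 -> [668, 655]
  L3: h(668,655)=(668*31+655)%997=426 -> [426]
  root = 426 != target 306
Candidate B: set leaf[5] = 16 -> leaves = [74, 28, 42, 10, 50, 16, 83]
  L0: [74, 28, 42, 10, 50, 16, 83]
  L1: h(74,28)=(74*31+28)%997=328 h(42,10)=(42*31+10)%997=315 h(50,16)=(50*31+16)%997=569 h(83,83)=(83*31+83)%997=662 -> [328, 315, 569, 662]
  L2: h(328,315)=(328*31+315)%997=513 h(569,662)=(569*31+662)%997=355 -> [513, 355]
  L3: h(513,355)=(513*31+355)%997=306 -> [306]
  root = 306 == target 306  ** MATCH **
Candidate C: set leaf[1] = 98 -> leaves = [74, 98, 42, 10, 50, 90, 83]
  L0: [74, 98, 42, 10, 50, 90, 83]
  L1: h(74,98)=(74*31+98)%997=398 h(42,10)=(42*31+10)%997=315 h(50,90)=(50*31+90)%997=643 h(83,83)=(83*31+83)%997=662 -> [398, 315, 643, 662]
  L2: h(398,315)=(398*31+315)%997=689 h(643,662)=(643*31+662)%997=655 -> [689, 655]
  L3: h(689,655)=(689*31+655)%997=80 -> [80]
  root = 80 != target 306
Candidate B produces the target root.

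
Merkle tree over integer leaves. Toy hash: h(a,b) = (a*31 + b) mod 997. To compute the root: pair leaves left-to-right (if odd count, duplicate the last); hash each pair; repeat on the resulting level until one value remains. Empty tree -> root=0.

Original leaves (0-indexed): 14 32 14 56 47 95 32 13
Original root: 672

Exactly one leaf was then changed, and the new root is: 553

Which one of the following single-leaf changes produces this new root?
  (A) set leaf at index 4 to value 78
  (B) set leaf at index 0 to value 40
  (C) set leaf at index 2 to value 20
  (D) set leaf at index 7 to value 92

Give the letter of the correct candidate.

Answer: A

Derivation:
Original leaves: [14, 32, 14, 56, 47, 95, 32, 13]
Target new root: 553
Try each candidate change and compute the resulting root:
Candidate A: set leaf[4] = 78 -> leaves = [14, 32, 14, 56, 78, 95, 32, 13]
  L0: [14, 32, 14, 56, 78, 95, 32, 13]
  L1: h(14,32)=(14*31+32)%997=466 h(14,56)=(14*31+56)%997=490 h(78,95)=(78*31+95)%997=519 h(32,13)=(32*31+13)%997=8 -> [466, 490, 519, 8]
  L2: h(466,490)=(466*31+490)%997=978 h(519,8)=(519*31+8)%997=145 -> [978, 145]
  L3: h(978,145)=(978*31+145)%997=553 -> [553]
  root = 553 == target 553  ** MATCH **
Candidate B: set leaf[0] = 40 -> leaves = [40, 32, 14, 56, 47, 95, 32, 13]
  L0: [40, 32, 14, 56, 47, 95, 32, 13]
  L1: h(40,32)=(40*31+32)%997=275 h(14,56)=(14*31+56)%997=490 h(47,95)=(47*31+95)%997=555 h(32,13)=(32*31+13)%997=8 -> [275, 490, 555, 8]
  L2: h(275,490)=(275*31+490)%997=42 h(555,8)=(555*31+8)%997=264 -> [42, 264]
  L3: h(42,264)=(42*31+264)%997=569 -> [569]
  root = 569 != target 553
Candidate C: set leaf[2] = 20 -> leaves = [14, 32, 20, 56, 47, 95, 32, 13]
  L0: [14, 32, 20, 56, 47, 95, 32, 13]
  L1: h(14,32)=(14*31+32)%997=466 h(20,56)=(20*31+56)%997=676 h(47,95)=(47*31+95)%997=555 h(32,13)=(32*31+13)%997=8 -> [466, 676, 555, 8]
  L2: h(466,676)=(466*31+676)%997=167 h(555,8)=(555*31+8)%997=264 -> [167, 264]
  L3: h(167,264)=(167*31+264)%997=456 -> [456]
  root = 456 != target 553
Candidate D: set leaf[7] = 92 -> leaves = [14, 32, 14, 56, 47, 95, 32, 92]
  L0: [14, 32, 14, 56, 47, 95, 32, 92]
  L1: h(14,32)=(14*31+32)%997=466 h(14,56)=(14*31+56)%997=490 h(47,95)=(47*31+95)%997=555 h(32,92)=(32*31+92)%997=87 -> [466, 490, 555, 87]
  L2: h(466,490)=(466*31+490)%997=978 h(555,87)=(555*31+87)%997=343 -> [978, 343]
  L3: h(978,343)=(978*31+343)%997=751 -> [751]
  root = 751 != target 553
Candidate A produces the target root.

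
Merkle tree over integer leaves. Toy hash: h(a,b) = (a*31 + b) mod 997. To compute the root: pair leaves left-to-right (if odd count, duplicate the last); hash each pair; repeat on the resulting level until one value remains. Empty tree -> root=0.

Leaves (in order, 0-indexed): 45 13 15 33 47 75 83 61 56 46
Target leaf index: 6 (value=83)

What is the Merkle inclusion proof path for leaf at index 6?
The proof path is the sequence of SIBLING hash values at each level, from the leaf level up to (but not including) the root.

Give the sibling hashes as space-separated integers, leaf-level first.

L0 (leaves): [45, 13, 15, 33, 47, 75, 83, 61, 56, 46], target index=6
L1: h(45,13)=(45*31+13)%997=411 [pair 0] h(15,33)=(15*31+33)%997=498 [pair 1] h(47,75)=(47*31+75)%997=535 [pair 2] h(83,61)=(83*31+61)%997=640 [pair 3] h(56,46)=(56*31+46)%997=785 [pair 4] -> [411, 498, 535, 640, 785]
  Sibling for proof at L0: 61
L2: h(411,498)=(411*31+498)%997=278 [pair 0] h(535,640)=(535*31+640)%997=276 [pair 1] h(785,785)=(785*31+785)%997=195 [pair 2] -> [278, 276, 195]
  Sibling for proof at L1: 535
L3: h(278,276)=(278*31+276)%997=918 [pair 0] h(195,195)=(195*31+195)%997=258 [pair 1] -> [918, 258]
  Sibling for proof at L2: 278
L4: h(918,258)=(918*31+258)%997=800 [pair 0] -> [800]
  Sibling for proof at L3: 258
Root: 800
Proof path (sibling hashes from leaf to root): [61, 535, 278, 258]

Answer: 61 535 278 258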